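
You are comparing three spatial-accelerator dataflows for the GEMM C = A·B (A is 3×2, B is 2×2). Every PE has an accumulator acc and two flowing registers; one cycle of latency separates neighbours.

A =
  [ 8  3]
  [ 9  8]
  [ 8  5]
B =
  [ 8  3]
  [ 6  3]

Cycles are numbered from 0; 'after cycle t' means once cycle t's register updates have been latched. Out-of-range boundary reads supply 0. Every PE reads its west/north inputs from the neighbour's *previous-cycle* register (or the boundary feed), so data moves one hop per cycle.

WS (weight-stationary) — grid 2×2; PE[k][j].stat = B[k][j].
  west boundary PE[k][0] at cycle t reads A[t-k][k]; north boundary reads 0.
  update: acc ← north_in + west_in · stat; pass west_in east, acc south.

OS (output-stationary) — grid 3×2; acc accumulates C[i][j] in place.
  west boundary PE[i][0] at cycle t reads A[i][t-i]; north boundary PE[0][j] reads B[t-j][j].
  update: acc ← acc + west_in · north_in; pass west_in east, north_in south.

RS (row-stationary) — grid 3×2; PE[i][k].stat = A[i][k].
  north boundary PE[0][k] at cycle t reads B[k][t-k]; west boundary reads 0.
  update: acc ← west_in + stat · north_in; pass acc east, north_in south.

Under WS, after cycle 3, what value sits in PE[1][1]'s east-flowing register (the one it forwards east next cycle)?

Tracing WS — 2×2 array, target PE[1][1]:
  c0 r0c1: 0 / 0 / 0
  c0 r1c0: 0 / 0 / 0
  c0 r1c1: 0 / 0 / 0
  c1 r0c1: 24 / 8 / 24
  c1 r1c0: 82 / 3 / 82
  c1 r1c1: 0 / 0 / 0
  c2 r0c1: 27 / 9 / 27
  c2 r1c0: 120 / 8 / 120
  c2 r1c1: 33 / 3 / 33
  c3 r0c1: 24 / 8 / 24
  c3 r1c0: 94 / 5 / 94
  c3 r1c1: 51 / 8 / 51

register = 8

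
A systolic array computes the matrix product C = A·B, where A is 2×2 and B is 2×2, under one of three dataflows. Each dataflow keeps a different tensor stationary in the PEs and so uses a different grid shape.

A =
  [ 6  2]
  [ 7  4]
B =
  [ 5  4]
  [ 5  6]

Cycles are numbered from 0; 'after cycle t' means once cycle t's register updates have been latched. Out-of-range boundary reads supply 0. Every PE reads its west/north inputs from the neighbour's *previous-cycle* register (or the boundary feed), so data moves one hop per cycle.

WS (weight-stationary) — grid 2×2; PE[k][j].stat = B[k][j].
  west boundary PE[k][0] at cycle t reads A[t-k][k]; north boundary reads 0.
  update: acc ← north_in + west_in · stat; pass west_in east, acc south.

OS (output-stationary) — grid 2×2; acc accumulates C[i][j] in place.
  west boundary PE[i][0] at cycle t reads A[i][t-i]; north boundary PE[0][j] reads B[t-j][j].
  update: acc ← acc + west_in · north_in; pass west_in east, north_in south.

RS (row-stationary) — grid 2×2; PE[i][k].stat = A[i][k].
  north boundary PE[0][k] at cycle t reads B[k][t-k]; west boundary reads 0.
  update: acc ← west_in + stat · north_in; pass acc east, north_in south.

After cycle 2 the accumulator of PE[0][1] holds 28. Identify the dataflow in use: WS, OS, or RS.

dataflow = WS

WS (2×2 grid), PE[0][1]:
  after 0 — PE[0][1] acc=0, pass-E 0, pass-S 0
  after 1 — PE[0][1] acc=24, pass-E 6, pass-S 24
  after 2 — PE[0][1] acc=28, pass-E 7, pass-S 28
OS (2×2 grid), PE[0][1]:
  after 0 — PE[0][1] acc=0, pass-E 0, pass-S 0
  after 1 — PE[0][1] acc=24, pass-E 6, pass-S 4
  after 2 — PE[0][1] acc=36, pass-E 2, pass-S 6
RS (2×2 grid), PE[0][1]:
  after 0 — PE[0][1] acc=0, pass-E 0, pass-S 0
  after 1 — PE[0][1] acc=40, pass-E 40, pass-S 5
  after 2 — PE[0][1] acc=36, pass-E 36, pass-S 6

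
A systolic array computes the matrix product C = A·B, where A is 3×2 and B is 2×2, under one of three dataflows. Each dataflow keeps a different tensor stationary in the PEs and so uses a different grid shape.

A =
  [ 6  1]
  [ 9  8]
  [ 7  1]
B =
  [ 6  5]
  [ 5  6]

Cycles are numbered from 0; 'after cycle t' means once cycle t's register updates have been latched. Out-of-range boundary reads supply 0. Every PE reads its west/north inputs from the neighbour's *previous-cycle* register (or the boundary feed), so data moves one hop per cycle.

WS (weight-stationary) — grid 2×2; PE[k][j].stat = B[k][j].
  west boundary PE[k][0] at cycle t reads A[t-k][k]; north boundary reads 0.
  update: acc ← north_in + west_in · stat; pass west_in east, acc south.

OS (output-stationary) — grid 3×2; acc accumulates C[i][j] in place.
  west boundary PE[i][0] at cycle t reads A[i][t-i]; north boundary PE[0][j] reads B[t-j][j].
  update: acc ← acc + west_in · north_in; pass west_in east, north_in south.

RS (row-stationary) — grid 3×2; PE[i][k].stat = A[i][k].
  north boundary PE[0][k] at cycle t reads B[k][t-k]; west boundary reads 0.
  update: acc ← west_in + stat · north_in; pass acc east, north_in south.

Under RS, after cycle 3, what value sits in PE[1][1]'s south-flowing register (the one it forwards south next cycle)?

RS 3×2: PE[1][1] cycle-by-cycle (with neighbour feeds):
  cycle 0: PE[0][1] → acc 0, east 0, south 0
  cycle 0: PE[1][0] → acc 0, east 0, south 0
  cycle 0: PE[1][1] → acc 0, east 0, south 0
  cycle 1: PE[0][1] → acc 41, east 41, south 5
  cycle 1: PE[1][0] → acc 54, east 54, south 6
  cycle 1: PE[1][1] → acc 0, east 0, south 0
  cycle 2: PE[0][1] → acc 36, east 36, south 6
  cycle 2: PE[1][0] → acc 45, east 45, south 5
  cycle 2: PE[1][1] → acc 94, east 94, south 5
  cycle 3: PE[0][1] → acc 0, east 0, south 0
  cycle 3: PE[1][0] → acc 0, east 0, south 0
  cycle 3: PE[1][1] → acc 93, east 93, south 6

register = 6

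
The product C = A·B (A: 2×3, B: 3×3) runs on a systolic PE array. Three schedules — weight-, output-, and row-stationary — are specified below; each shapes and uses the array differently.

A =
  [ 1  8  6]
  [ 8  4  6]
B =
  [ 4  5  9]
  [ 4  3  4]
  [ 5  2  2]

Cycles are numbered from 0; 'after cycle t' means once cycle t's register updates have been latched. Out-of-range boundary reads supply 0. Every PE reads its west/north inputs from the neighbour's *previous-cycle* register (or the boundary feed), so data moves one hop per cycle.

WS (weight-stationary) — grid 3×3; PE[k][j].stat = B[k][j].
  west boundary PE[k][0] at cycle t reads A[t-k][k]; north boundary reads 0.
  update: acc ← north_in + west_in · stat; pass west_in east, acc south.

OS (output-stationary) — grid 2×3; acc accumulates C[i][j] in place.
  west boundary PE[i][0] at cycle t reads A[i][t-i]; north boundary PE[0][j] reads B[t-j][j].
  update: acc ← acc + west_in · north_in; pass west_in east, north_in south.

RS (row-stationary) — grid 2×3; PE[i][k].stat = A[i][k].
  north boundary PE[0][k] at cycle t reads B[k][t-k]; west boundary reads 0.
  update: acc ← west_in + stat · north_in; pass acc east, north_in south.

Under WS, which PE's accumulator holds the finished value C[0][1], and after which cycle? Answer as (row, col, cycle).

(row, col, cycle) = (2, 1, 3)

WS — PE[2][1] is where C[0][1] collects:
  step 0 · PE2,1: acc=0; fwd→0 fwd↓0
  step 1 · PE2,1: acc=0; fwd→0 fwd↓0
  step 2 · PE2,1: acc=0; fwd→0 fwd↓0
  step 3 · PE2,1: acc=41; fwd→6 fwd↓41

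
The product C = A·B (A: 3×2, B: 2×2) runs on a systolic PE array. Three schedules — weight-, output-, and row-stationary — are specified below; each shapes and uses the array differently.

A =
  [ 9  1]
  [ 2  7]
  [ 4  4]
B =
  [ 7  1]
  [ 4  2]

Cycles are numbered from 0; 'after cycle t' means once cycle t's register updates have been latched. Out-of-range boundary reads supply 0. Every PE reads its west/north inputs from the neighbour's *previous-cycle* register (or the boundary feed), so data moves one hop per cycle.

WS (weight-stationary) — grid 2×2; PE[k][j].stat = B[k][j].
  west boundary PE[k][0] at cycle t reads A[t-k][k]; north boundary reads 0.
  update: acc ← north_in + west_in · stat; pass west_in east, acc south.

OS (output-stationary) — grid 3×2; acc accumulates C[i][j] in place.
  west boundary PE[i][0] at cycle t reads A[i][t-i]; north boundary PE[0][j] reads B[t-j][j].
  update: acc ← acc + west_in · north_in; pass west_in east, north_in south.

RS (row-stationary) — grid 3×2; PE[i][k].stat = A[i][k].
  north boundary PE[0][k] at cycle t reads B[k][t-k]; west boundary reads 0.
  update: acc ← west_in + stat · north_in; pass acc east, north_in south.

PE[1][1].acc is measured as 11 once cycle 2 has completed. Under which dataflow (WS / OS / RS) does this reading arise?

dataflow = WS

— WS: 2×2; PE[1][1] trace:
  t=0 PE[1][1]: acc=0 h=0 v=0
  t=1 PE[1][1]: acc=0 h=0 v=0
  t=2 PE[1][1]: acc=11 h=1 v=11
— OS: 3×2; PE[1][1] trace:
  t=0 PE[1][1]: acc=0 h=0 v=0
  t=1 PE[1][1]: acc=0 h=0 v=0
  t=2 PE[1][1]: acc=2 h=2 v=1
— RS: 3×2; PE[1][1] trace:
  t=0 PE[1][1]: acc=0 h=0 v=0
  t=1 PE[1][1]: acc=0 h=0 v=0
  t=2 PE[1][1]: acc=42 h=42 v=4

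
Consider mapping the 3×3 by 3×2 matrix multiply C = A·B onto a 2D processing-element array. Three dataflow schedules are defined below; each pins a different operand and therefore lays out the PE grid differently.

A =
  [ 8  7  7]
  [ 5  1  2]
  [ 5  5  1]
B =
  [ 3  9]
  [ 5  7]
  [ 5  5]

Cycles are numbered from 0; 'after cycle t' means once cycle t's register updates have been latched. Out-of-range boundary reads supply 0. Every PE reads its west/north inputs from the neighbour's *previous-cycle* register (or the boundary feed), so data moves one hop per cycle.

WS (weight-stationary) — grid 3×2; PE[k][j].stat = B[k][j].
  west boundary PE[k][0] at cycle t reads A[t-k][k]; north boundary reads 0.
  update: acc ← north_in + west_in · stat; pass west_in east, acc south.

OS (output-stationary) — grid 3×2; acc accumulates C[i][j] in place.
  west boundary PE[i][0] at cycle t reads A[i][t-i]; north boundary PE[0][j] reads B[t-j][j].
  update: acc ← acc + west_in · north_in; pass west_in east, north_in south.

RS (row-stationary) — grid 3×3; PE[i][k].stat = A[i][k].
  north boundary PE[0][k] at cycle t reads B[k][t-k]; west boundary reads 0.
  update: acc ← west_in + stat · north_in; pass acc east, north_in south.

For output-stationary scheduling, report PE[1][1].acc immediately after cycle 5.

Tracing OS — 3×2 array, target PE[1][1]:
  @0  [0,1]  acc 0  |  →0  ↓0
  @0  [1,0]  acc 0  |  →0  ↓0
  @0  [1,1]  acc 0  |  →0  ↓0
  @1  [0,1]  acc 72  |  →8  ↓9
  @1  [1,0]  acc 15  |  →5  ↓3
  @1  [1,1]  acc 0  |  →0  ↓0
  @2  [0,1]  acc 121  |  →7  ↓7
  @2  [1,0]  acc 20  |  →1  ↓5
  @2  [1,1]  acc 45  |  →5  ↓9
  @3  [0,1]  acc 156  |  →7  ↓5
  @3  [1,0]  acc 30  |  →2  ↓5
  @3  [1,1]  acc 52  |  →1  ↓7
  @4  [0,1]  acc 156  |  →0  ↓0
  @4  [1,0]  acc 30  |  →0  ↓0
  @4  [1,1]  acc 62  |  →2  ↓5
  @5  [0,1]  acc 156  |  →0  ↓0
  @5  [1,0]  acc 30  |  →0  ↓0
  @5  [1,1]  acc 62  |  →0  ↓0

PE[1][1].acc = 62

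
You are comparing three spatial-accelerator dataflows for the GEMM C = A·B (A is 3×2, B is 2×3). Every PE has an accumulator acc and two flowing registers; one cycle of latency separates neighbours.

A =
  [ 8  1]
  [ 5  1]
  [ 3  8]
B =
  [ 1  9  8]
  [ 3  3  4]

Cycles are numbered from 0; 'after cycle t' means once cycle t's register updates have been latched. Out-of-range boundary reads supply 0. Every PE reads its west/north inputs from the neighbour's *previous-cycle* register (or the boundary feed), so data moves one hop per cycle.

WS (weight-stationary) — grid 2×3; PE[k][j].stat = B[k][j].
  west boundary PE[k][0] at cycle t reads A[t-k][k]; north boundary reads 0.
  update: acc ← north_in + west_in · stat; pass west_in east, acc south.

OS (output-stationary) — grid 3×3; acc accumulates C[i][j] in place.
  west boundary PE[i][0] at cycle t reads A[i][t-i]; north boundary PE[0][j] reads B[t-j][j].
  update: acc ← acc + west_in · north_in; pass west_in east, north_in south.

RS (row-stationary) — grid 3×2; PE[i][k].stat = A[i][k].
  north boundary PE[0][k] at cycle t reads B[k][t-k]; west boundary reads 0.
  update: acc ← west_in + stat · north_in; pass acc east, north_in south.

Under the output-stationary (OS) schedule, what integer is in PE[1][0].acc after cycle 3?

PE[1][0].acc = 8

OS (3×3). Following PE[1][0] plus its west/north inputs:
  c0 r0c0: 8 / 8 / 1
  c0 r1c0: 0 / 0 / 0
  c1 r0c0: 11 / 1 / 3
  c1 r1c0: 5 / 5 / 1
  c2 r0c0: 11 / 0 / 0
  c2 r1c0: 8 / 1 / 3
  c3 r0c0: 11 / 0 / 0
  c3 r1c0: 8 / 0 / 0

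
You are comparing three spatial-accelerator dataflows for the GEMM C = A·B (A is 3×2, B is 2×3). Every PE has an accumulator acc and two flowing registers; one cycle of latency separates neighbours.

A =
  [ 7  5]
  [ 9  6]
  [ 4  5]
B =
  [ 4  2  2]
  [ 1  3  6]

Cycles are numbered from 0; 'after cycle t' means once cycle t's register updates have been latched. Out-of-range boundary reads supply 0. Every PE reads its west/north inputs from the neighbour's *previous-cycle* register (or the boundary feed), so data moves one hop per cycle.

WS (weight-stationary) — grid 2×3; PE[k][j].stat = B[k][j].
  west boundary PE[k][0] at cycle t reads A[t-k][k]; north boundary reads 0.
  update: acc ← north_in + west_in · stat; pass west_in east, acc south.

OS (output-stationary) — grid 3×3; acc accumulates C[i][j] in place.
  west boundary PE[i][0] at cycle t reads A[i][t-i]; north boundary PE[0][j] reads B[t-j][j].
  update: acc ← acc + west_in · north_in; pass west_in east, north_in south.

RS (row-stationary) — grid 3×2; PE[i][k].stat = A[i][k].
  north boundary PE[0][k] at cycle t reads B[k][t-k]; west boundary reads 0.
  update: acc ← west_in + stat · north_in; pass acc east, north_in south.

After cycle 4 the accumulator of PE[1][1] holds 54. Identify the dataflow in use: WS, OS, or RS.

dataflow = RS

— WS: 2×3; PE[1][1] trace:
  cycle 0: PE[1][1] → acc 0, east 0, south 0
  cycle 1: PE[1][1] → acc 0, east 0, south 0
  cycle 2: PE[1][1] → acc 29, east 5, south 29
  cycle 3: PE[1][1] → acc 36, east 6, south 36
  cycle 4: PE[1][1] → acc 23, east 5, south 23
— OS: 3×3; PE[1][1] trace:
  cycle 0: PE[1][1] → acc 0, east 0, south 0
  cycle 1: PE[1][1] → acc 0, east 0, south 0
  cycle 2: PE[1][1] → acc 18, east 9, south 2
  cycle 3: PE[1][1] → acc 36, east 6, south 3
  cycle 4: PE[1][1] → acc 36, east 0, south 0
— RS: 3×2; PE[1][1] trace:
  cycle 0: PE[1][1] → acc 0, east 0, south 0
  cycle 1: PE[1][1] → acc 0, east 0, south 0
  cycle 2: PE[1][1] → acc 42, east 42, south 1
  cycle 3: PE[1][1] → acc 36, east 36, south 3
  cycle 4: PE[1][1] → acc 54, east 54, south 6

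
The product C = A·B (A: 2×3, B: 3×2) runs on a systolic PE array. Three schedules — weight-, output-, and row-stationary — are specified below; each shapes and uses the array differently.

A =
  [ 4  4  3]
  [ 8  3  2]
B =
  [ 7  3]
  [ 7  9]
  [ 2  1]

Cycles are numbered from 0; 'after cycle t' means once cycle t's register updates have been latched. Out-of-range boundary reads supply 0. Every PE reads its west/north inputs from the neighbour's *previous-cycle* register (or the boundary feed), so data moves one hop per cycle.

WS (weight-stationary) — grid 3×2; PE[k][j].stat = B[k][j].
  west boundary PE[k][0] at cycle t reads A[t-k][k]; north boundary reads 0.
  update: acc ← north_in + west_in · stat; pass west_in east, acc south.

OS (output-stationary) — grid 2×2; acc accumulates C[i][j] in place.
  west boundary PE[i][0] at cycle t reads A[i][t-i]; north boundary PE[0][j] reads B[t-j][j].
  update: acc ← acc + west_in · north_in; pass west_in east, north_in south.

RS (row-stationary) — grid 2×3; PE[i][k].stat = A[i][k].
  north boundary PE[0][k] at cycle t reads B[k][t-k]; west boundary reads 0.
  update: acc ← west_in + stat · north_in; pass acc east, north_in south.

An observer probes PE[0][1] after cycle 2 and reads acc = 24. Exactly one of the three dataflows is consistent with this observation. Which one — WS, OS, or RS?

dataflow = WS

WS [3×2] PE[0][1] across cycles:
  step 0 · PE0,1: acc=0; fwd→0 fwd↓0
  step 1 · PE0,1: acc=12; fwd→4 fwd↓12
  step 2 · PE0,1: acc=24; fwd→8 fwd↓24
OS [2×2] PE[0][1] across cycles:
  step 0 · PE0,1: acc=0; fwd→0 fwd↓0
  step 1 · PE0,1: acc=12; fwd→4 fwd↓3
  step 2 · PE0,1: acc=48; fwd→4 fwd↓9
RS [2×3] PE[0][1] across cycles:
  step 0 · PE0,1: acc=0; fwd→0 fwd↓0
  step 1 · PE0,1: acc=56; fwd→56 fwd↓7
  step 2 · PE0,1: acc=48; fwd→48 fwd↓9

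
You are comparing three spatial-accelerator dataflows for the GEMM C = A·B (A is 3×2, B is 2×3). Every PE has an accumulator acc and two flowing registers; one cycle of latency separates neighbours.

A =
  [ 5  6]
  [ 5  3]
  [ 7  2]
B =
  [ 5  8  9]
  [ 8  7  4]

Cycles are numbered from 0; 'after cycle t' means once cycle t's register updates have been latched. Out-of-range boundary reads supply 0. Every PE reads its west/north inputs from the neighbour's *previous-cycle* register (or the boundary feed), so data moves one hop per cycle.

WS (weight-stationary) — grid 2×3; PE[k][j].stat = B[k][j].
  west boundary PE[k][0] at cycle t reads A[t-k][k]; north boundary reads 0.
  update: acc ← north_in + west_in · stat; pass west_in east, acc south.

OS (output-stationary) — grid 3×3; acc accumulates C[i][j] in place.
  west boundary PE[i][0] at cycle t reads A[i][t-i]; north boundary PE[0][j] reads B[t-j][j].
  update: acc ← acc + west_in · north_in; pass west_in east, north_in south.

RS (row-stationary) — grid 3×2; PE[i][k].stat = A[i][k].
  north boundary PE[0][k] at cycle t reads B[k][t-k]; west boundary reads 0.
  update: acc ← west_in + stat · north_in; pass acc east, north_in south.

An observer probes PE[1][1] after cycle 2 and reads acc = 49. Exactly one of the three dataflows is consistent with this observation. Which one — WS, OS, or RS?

WS [2×3] PE[1][1] across cycles:
  step 0 · PE1,1: acc=0; fwd→0 fwd↓0
  step 1 · PE1,1: acc=0; fwd→0 fwd↓0
  step 2 · PE1,1: acc=82; fwd→6 fwd↓82
OS [3×3] PE[1][1] across cycles:
  step 0 · PE1,1: acc=0; fwd→0 fwd↓0
  step 1 · PE1,1: acc=0; fwd→0 fwd↓0
  step 2 · PE1,1: acc=40; fwd→5 fwd↓8
RS [3×2] PE[1][1] across cycles:
  step 0 · PE1,1: acc=0; fwd→0 fwd↓0
  step 1 · PE1,1: acc=0; fwd→0 fwd↓0
  step 2 · PE1,1: acc=49; fwd→49 fwd↓8

dataflow = RS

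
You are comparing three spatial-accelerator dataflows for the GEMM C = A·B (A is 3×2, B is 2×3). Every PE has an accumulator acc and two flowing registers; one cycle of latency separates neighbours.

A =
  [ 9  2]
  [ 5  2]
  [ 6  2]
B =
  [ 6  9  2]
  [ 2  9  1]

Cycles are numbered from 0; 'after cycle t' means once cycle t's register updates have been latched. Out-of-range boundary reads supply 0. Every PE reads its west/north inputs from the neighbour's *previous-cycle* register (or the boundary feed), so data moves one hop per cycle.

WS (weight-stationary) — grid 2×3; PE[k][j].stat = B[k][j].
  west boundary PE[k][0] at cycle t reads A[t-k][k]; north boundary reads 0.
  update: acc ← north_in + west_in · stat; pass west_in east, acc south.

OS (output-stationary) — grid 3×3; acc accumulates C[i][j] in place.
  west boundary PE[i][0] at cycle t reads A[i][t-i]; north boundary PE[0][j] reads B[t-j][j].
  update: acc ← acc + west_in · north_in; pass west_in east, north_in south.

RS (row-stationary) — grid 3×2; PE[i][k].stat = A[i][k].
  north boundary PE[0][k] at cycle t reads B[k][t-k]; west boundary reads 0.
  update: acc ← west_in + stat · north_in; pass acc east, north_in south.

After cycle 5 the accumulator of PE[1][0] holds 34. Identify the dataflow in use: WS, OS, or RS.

Under WS (2×3), PE[1][0]:
  [0] (1,0) acc=0 (h:0 v:0)
  [1] (1,0) acc=58 (h:2 v:58)
  [2] (1,0) acc=34 (h:2 v:34)
  [3] (1,0) acc=40 (h:2 v:40)
  [4] (1,0) acc=0 (h:0 v:0)
  [5] (1,0) acc=0 (h:0 v:0)
Under OS (3×3), PE[1][0]:
  [0] (1,0) acc=0 (h:0 v:0)
  [1] (1,0) acc=30 (h:5 v:6)
  [2] (1,0) acc=34 (h:2 v:2)
  [3] (1,0) acc=34 (h:0 v:0)
  [4] (1,0) acc=34 (h:0 v:0)
  [5] (1,0) acc=34 (h:0 v:0)
Under RS (3×2), PE[1][0]:
  [0] (1,0) acc=0 (h:0 v:0)
  [1] (1,0) acc=30 (h:30 v:6)
  [2] (1,0) acc=45 (h:45 v:9)
  [3] (1,0) acc=10 (h:10 v:2)
  [4] (1,0) acc=0 (h:0 v:0)
  [5] (1,0) acc=0 (h:0 v:0)

dataflow = OS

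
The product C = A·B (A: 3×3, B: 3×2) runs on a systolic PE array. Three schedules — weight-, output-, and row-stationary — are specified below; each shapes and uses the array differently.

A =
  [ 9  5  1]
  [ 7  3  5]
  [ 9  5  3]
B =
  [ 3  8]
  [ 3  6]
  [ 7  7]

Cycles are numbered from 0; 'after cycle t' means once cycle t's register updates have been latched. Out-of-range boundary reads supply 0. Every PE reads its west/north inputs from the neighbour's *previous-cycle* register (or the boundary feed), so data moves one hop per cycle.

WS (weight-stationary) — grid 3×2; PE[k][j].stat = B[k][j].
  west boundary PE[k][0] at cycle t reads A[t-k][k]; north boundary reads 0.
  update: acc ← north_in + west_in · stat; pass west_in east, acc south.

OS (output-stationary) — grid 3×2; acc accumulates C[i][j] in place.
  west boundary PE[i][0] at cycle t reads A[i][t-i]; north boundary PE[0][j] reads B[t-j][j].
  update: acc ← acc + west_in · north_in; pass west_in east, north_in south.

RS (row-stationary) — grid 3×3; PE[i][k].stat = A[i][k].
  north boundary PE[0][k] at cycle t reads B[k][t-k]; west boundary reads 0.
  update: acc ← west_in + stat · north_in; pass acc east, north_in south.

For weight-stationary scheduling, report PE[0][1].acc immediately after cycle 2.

WS (3×2). Following PE[0][1] plus its west/north inputs:
  step 0 · PE0,0: acc=27; fwd→9 fwd↓27
  step 0 · PE0,1: acc=0; fwd→0 fwd↓0
  step 1 · PE0,0: acc=21; fwd→7 fwd↓21
  step 1 · PE0,1: acc=72; fwd→9 fwd↓72
  step 2 · PE0,0: acc=27; fwd→9 fwd↓27
  step 2 · PE0,1: acc=56; fwd→7 fwd↓56

PE[0][1].acc = 56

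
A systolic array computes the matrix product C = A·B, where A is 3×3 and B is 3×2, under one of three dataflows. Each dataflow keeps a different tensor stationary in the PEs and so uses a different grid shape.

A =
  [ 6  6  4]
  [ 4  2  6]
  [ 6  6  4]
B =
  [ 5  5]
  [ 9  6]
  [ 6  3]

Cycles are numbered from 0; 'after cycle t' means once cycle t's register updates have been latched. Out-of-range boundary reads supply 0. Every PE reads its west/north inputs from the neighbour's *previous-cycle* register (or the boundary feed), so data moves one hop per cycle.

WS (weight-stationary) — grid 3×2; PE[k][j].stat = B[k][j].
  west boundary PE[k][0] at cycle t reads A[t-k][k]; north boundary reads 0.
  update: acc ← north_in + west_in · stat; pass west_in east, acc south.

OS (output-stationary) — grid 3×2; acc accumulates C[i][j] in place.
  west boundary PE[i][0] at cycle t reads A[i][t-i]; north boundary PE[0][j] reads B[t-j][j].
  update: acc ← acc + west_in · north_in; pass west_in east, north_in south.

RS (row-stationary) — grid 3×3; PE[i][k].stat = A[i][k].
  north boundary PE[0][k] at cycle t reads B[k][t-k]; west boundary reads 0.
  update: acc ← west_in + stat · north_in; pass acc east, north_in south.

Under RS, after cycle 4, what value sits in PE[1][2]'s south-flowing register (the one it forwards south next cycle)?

register = 3

RS (3×3). Following PE[1][2] plus its west/north inputs:
  0: (0,2).acc=0  regs=<0,0>
  0: (1,1).acc=0  regs=<0,0>
  0: (1,2).acc=0  regs=<0,0>
  1: (0,2).acc=0  regs=<0,0>
  1: (1,1).acc=0  regs=<0,0>
  1: (1,2).acc=0  regs=<0,0>
  2: (0,2).acc=108  regs=<108,6>
  2: (1,1).acc=38  regs=<38,9>
  2: (1,2).acc=0  regs=<0,0>
  3: (0,2).acc=78  regs=<78,3>
  3: (1,1).acc=32  regs=<32,6>
  3: (1,2).acc=74  regs=<74,6>
  4: (0,2).acc=0  regs=<0,0>
  4: (1,1).acc=0  regs=<0,0>
  4: (1,2).acc=50  regs=<50,3>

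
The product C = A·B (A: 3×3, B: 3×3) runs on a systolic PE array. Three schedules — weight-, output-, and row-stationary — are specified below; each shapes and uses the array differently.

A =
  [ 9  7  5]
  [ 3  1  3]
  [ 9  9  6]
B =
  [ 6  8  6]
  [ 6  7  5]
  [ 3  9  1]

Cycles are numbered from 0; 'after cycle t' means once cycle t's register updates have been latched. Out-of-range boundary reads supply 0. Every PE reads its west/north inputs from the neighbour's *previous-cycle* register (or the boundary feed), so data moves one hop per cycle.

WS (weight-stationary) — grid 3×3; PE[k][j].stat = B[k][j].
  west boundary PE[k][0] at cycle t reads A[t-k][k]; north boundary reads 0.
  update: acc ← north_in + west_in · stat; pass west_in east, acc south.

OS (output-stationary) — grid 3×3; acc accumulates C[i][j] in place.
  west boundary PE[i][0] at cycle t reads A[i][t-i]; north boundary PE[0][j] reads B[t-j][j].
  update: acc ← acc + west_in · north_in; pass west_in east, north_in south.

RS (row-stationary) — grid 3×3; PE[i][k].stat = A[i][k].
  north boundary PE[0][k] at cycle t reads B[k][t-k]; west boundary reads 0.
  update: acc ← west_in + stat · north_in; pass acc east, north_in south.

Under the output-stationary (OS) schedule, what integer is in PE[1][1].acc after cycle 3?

PE[1][1].acc = 31

OS 3×3: PE[1][1] cycle-by-cycle (with neighbour feeds):
  t=0 PE[0][1]: acc=0 h=0 v=0
  t=0 PE[1][0]: acc=0 h=0 v=0
  t=0 PE[1][1]: acc=0 h=0 v=0
  t=1 PE[0][1]: acc=72 h=9 v=8
  t=1 PE[1][0]: acc=18 h=3 v=6
  t=1 PE[1][1]: acc=0 h=0 v=0
  t=2 PE[0][1]: acc=121 h=7 v=7
  t=2 PE[1][0]: acc=24 h=1 v=6
  t=2 PE[1][1]: acc=24 h=3 v=8
  t=3 PE[0][1]: acc=166 h=5 v=9
  t=3 PE[1][0]: acc=33 h=3 v=3
  t=3 PE[1][1]: acc=31 h=1 v=7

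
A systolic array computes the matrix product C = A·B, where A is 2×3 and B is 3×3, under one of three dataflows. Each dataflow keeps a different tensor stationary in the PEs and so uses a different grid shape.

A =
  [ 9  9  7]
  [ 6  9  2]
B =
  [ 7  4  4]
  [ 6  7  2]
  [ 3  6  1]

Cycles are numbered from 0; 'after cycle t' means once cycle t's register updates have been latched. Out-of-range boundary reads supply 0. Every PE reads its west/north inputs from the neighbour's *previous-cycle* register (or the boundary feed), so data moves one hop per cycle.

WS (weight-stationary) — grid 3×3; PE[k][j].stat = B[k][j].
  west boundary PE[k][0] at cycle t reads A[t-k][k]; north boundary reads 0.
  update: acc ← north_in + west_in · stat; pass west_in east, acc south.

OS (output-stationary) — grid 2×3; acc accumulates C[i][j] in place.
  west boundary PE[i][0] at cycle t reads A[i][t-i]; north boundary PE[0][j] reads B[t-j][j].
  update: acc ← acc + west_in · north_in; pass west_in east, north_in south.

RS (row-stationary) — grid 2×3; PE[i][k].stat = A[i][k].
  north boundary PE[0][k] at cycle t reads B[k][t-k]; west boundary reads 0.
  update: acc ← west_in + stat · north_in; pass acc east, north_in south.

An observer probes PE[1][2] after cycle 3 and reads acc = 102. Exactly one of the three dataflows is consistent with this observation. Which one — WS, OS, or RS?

dataflow = RS

— WS: 3×3; PE[1][2] trace:
  0: (1,2).acc=0  regs=<0,0>
  1: (1,2).acc=0  regs=<0,0>
  2: (1,2).acc=0  regs=<0,0>
  3: (1,2).acc=54  regs=<9,54>
— OS: 2×3; PE[1][2] trace:
  0: (1,2).acc=0  regs=<0,0>
  1: (1,2).acc=0  regs=<0,0>
  2: (1,2).acc=0  regs=<0,0>
  3: (1,2).acc=24  regs=<6,4>
— RS: 2×3; PE[1][2] trace:
  0: (1,2).acc=0  regs=<0,0>
  1: (1,2).acc=0  regs=<0,0>
  2: (1,2).acc=0  regs=<0,0>
  3: (1,2).acc=102  regs=<102,3>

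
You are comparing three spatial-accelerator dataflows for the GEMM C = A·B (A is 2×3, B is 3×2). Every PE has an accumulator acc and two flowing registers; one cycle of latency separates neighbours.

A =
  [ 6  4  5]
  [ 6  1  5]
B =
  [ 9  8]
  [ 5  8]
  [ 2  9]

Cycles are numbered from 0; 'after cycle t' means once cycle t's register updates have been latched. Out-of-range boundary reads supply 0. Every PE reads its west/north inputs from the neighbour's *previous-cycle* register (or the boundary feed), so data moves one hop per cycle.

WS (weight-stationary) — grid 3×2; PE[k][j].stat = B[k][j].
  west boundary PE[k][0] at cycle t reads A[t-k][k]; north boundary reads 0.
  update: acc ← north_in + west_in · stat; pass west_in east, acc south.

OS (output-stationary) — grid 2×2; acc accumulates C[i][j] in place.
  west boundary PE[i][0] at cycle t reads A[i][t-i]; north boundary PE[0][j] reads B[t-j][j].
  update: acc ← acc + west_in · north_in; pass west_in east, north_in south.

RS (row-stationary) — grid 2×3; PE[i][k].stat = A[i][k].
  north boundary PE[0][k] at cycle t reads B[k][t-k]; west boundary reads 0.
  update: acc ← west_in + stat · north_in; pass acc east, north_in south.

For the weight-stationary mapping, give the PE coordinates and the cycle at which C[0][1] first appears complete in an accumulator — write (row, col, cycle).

(row, col, cycle) = (2, 1, 3)

WS — PE[2][1] is where C[0][1] collects:
  c0 r2c1: 0 / 0 / 0
  c1 r2c1: 0 / 0 / 0
  c2 r2c1: 0 / 0 / 0
  c3 r2c1: 125 / 5 / 125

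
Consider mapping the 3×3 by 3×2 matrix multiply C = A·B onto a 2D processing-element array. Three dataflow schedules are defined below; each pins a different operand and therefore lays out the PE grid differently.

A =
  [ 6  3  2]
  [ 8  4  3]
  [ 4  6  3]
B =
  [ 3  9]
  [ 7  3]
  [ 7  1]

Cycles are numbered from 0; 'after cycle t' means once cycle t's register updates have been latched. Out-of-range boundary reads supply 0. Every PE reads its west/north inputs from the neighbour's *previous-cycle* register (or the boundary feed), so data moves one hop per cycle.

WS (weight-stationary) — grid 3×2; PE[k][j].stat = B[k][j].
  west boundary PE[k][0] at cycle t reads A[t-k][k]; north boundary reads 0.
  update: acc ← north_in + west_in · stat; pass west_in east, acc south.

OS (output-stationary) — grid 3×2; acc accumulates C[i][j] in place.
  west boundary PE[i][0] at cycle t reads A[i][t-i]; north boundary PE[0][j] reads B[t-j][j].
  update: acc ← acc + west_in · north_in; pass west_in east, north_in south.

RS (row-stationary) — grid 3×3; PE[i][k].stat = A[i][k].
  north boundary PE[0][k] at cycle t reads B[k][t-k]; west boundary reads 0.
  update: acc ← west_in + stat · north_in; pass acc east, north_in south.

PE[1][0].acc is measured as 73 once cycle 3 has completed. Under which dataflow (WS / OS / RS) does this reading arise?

dataflow = OS

— WS: 3×2; PE[1][0] trace:
  c0 r1c0: 0 / 0 / 0
  c1 r1c0: 39 / 3 / 39
  c2 r1c0: 52 / 4 / 52
  c3 r1c0: 54 / 6 / 54
— OS: 3×2; PE[1][0] trace:
  c0 r1c0: 0 / 0 / 0
  c1 r1c0: 24 / 8 / 3
  c2 r1c0: 52 / 4 / 7
  c3 r1c0: 73 / 3 / 7
— RS: 3×3; PE[1][0] trace:
  c0 r1c0: 0 / 0 / 0
  c1 r1c0: 24 / 24 / 3
  c2 r1c0: 72 / 72 / 9
  c3 r1c0: 0 / 0 / 0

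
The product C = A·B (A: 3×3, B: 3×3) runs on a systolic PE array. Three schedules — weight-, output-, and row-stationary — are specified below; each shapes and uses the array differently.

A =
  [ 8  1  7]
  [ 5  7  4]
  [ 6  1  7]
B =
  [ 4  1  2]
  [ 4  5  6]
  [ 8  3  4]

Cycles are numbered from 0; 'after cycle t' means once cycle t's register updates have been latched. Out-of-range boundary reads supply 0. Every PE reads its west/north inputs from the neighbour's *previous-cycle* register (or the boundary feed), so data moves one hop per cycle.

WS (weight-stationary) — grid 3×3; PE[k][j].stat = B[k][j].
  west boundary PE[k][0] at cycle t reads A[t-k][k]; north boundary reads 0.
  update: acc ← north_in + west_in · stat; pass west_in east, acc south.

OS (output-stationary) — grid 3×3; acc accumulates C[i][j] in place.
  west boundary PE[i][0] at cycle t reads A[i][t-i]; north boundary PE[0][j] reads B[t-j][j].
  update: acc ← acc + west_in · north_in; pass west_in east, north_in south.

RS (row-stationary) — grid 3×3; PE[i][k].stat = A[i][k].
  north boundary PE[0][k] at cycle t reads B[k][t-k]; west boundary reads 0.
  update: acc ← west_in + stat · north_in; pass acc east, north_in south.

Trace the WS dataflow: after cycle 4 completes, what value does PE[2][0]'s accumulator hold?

PE[2][0].acc = 84

WS 3×3: PE[2][0] cycle-by-cycle (with neighbour feeds):
  [0] (1,0) acc=0 (h:0 v:0)
  [0] (2,0) acc=0 (h:0 v:0)
  [1] (1,0) acc=36 (h:1 v:36)
  [1] (2,0) acc=0 (h:0 v:0)
  [2] (1,0) acc=48 (h:7 v:48)
  [2] (2,0) acc=92 (h:7 v:92)
  [3] (1,0) acc=28 (h:1 v:28)
  [3] (2,0) acc=80 (h:4 v:80)
  [4] (1,0) acc=0 (h:0 v:0)
  [4] (2,0) acc=84 (h:7 v:84)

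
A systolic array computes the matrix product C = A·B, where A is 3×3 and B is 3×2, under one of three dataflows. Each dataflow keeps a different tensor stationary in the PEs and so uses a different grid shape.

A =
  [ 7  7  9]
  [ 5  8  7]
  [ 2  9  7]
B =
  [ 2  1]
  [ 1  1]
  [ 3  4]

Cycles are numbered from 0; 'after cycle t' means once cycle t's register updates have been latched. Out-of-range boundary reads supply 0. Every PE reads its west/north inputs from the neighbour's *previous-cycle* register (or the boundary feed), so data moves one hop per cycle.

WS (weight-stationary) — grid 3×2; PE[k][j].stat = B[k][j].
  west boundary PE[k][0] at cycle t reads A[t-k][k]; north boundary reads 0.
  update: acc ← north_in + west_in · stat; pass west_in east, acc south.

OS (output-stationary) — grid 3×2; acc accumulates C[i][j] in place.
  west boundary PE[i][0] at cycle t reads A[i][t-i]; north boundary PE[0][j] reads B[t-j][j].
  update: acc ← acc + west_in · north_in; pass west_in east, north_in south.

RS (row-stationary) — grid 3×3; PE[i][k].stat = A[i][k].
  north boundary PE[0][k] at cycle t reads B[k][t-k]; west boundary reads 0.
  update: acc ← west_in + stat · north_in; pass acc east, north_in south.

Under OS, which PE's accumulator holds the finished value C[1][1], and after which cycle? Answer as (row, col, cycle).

(row, col, cycle) = (1, 1, 4)

Under OS, C[1][1] lands at PE[1][1]:
  0: (1,1).acc=0  regs=<0,0>
  1: (1,1).acc=0  regs=<0,0>
  2: (1,1).acc=5  regs=<5,1>
  3: (1,1).acc=13  regs=<8,1>
  4: (1,1).acc=41  regs=<7,4>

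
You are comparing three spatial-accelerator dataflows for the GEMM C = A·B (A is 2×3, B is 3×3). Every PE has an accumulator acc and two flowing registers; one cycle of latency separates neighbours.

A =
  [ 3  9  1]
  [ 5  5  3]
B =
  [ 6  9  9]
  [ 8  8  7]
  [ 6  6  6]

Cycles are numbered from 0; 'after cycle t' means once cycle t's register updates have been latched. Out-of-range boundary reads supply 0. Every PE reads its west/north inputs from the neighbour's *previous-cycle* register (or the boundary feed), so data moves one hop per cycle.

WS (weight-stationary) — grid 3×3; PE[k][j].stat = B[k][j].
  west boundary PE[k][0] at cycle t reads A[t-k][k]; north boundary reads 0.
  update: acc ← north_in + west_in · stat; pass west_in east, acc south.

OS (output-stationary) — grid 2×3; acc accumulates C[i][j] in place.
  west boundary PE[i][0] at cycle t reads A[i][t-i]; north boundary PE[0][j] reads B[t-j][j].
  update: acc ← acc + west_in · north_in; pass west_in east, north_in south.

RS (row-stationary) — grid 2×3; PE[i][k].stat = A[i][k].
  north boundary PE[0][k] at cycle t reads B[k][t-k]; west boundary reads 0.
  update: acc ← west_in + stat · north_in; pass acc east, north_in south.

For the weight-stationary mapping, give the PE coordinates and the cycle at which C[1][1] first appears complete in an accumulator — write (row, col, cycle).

(row, col, cycle) = (2, 1, 4)

WS — PE[2][1] is where C[1][1] collects:
  t=0 PE[2][1]: acc=0 h=0 v=0
  t=1 PE[2][1]: acc=0 h=0 v=0
  t=2 PE[2][1]: acc=0 h=0 v=0
  t=3 PE[2][1]: acc=105 h=1 v=105
  t=4 PE[2][1]: acc=103 h=3 v=103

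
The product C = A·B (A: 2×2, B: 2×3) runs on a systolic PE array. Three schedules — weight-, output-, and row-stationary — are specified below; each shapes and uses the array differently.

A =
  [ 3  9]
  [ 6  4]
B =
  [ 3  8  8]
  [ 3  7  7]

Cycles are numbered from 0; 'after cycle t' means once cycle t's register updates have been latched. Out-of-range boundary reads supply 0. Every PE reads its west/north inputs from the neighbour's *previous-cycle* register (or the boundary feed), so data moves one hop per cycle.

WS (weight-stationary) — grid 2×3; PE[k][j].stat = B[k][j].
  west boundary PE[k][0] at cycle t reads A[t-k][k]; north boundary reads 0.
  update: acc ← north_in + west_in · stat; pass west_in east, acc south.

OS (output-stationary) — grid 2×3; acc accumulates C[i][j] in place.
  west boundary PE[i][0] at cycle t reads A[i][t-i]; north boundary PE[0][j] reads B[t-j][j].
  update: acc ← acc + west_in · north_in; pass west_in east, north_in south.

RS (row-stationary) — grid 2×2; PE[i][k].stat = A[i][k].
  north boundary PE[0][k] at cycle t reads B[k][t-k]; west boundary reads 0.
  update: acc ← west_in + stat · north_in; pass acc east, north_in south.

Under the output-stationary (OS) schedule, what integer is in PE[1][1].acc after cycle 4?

PE[1][1].acc = 76

Tracing OS — 2×3 array, target PE[1][1]:
  [0] (0,1) acc=0 (h:0 v:0)
  [0] (1,0) acc=0 (h:0 v:0)
  [0] (1,1) acc=0 (h:0 v:0)
  [1] (0,1) acc=24 (h:3 v:8)
  [1] (1,0) acc=18 (h:6 v:3)
  [1] (1,1) acc=0 (h:0 v:0)
  [2] (0,1) acc=87 (h:9 v:7)
  [2] (1,0) acc=30 (h:4 v:3)
  [2] (1,1) acc=48 (h:6 v:8)
  [3] (0,1) acc=87 (h:0 v:0)
  [3] (1,0) acc=30 (h:0 v:0)
  [3] (1,1) acc=76 (h:4 v:7)
  [4] (0,1) acc=87 (h:0 v:0)
  [4] (1,0) acc=30 (h:0 v:0)
  [4] (1,1) acc=76 (h:0 v:0)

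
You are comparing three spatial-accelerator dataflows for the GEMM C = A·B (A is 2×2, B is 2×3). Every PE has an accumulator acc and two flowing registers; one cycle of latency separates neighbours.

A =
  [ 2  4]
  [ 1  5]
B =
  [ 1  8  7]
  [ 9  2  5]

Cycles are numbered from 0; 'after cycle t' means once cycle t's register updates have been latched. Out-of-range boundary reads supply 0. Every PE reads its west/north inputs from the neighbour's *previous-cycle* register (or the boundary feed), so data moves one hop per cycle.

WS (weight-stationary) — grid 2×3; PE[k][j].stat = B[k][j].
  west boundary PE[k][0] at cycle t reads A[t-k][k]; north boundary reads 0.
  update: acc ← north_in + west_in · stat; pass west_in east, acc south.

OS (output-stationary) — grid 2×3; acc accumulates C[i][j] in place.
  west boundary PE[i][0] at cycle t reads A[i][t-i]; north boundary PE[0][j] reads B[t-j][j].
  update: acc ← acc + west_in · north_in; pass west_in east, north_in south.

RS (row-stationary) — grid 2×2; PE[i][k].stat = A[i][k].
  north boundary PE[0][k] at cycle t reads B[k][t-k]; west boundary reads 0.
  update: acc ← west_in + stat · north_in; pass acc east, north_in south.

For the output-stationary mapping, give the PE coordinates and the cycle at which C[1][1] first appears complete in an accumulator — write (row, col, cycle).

(row, col, cycle) = (1, 1, 3)

OS: C[1][1] accumulates in PE[1][1]:
  t=0 PE[1][1]: acc=0 h=0 v=0
  t=1 PE[1][1]: acc=0 h=0 v=0
  t=2 PE[1][1]: acc=8 h=1 v=8
  t=3 PE[1][1]: acc=18 h=5 v=2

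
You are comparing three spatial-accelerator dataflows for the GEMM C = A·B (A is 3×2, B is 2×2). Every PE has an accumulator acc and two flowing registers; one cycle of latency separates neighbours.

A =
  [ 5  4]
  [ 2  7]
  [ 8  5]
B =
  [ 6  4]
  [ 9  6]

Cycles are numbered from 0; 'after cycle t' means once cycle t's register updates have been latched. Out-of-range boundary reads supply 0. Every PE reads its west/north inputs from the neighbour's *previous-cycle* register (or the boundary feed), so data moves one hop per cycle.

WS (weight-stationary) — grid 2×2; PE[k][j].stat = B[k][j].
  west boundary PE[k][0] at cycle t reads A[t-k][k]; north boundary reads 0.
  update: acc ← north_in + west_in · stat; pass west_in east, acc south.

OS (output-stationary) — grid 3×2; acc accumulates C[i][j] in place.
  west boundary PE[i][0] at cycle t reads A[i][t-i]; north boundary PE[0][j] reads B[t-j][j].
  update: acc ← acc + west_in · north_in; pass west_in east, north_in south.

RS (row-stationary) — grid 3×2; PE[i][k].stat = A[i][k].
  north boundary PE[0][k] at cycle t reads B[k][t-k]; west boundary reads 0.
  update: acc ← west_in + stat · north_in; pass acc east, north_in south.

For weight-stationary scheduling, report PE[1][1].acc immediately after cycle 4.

PE[1][1].acc = 62

WS on a 2×2 grid — tracing PE[1][1] and its feeders:
  0: (0,1).acc=0  regs=<0,0>
  0: (1,0).acc=0  regs=<0,0>
  0: (1,1).acc=0  regs=<0,0>
  1: (0,1).acc=20  regs=<5,20>
  1: (1,0).acc=66  regs=<4,66>
  1: (1,1).acc=0  regs=<0,0>
  2: (0,1).acc=8  regs=<2,8>
  2: (1,0).acc=75  regs=<7,75>
  2: (1,1).acc=44  regs=<4,44>
  3: (0,1).acc=32  regs=<8,32>
  3: (1,0).acc=93  regs=<5,93>
  3: (1,1).acc=50  regs=<7,50>
  4: (0,1).acc=0  regs=<0,0>
  4: (1,0).acc=0  regs=<0,0>
  4: (1,1).acc=62  regs=<5,62>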